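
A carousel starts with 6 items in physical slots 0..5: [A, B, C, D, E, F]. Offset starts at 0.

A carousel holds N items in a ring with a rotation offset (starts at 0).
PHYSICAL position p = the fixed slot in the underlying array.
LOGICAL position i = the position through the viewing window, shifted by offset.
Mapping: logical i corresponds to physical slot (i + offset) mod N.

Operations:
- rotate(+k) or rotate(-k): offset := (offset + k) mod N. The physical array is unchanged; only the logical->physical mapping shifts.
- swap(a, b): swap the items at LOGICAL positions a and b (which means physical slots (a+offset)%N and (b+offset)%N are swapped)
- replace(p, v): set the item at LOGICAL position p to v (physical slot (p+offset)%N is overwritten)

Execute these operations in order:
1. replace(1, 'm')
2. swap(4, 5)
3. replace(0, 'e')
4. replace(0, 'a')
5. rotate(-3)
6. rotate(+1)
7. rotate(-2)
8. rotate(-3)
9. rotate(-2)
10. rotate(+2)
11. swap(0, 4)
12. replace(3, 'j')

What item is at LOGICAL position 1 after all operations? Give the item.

Answer: a

Derivation:
After op 1 (replace(1, 'm')): offset=0, physical=[A,m,C,D,E,F], logical=[A,m,C,D,E,F]
After op 2 (swap(4, 5)): offset=0, physical=[A,m,C,D,F,E], logical=[A,m,C,D,F,E]
After op 3 (replace(0, 'e')): offset=0, physical=[e,m,C,D,F,E], logical=[e,m,C,D,F,E]
After op 4 (replace(0, 'a')): offset=0, physical=[a,m,C,D,F,E], logical=[a,m,C,D,F,E]
After op 5 (rotate(-3)): offset=3, physical=[a,m,C,D,F,E], logical=[D,F,E,a,m,C]
After op 6 (rotate(+1)): offset=4, physical=[a,m,C,D,F,E], logical=[F,E,a,m,C,D]
After op 7 (rotate(-2)): offset=2, physical=[a,m,C,D,F,E], logical=[C,D,F,E,a,m]
After op 8 (rotate(-3)): offset=5, physical=[a,m,C,D,F,E], logical=[E,a,m,C,D,F]
After op 9 (rotate(-2)): offset=3, physical=[a,m,C,D,F,E], logical=[D,F,E,a,m,C]
After op 10 (rotate(+2)): offset=5, physical=[a,m,C,D,F,E], logical=[E,a,m,C,D,F]
After op 11 (swap(0, 4)): offset=5, physical=[a,m,C,E,F,D], logical=[D,a,m,C,E,F]
After op 12 (replace(3, 'j')): offset=5, physical=[a,m,j,E,F,D], logical=[D,a,m,j,E,F]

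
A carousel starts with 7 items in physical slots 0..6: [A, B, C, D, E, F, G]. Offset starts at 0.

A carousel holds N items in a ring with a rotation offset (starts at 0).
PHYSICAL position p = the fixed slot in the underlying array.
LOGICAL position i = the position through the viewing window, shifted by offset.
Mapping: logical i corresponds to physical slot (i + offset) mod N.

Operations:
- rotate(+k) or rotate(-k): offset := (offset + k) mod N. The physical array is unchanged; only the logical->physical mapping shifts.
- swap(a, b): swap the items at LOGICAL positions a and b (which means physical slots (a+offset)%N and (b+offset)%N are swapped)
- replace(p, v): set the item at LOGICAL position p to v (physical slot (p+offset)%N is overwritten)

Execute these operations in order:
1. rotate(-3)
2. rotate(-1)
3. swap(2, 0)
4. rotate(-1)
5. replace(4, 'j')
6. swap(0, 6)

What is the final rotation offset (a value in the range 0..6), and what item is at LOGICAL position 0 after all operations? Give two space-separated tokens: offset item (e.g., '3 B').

Answer: 2 B

Derivation:
After op 1 (rotate(-3)): offset=4, physical=[A,B,C,D,E,F,G], logical=[E,F,G,A,B,C,D]
After op 2 (rotate(-1)): offset=3, physical=[A,B,C,D,E,F,G], logical=[D,E,F,G,A,B,C]
After op 3 (swap(2, 0)): offset=3, physical=[A,B,C,F,E,D,G], logical=[F,E,D,G,A,B,C]
After op 4 (rotate(-1)): offset=2, physical=[A,B,C,F,E,D,G], logical=[C,F,E,D,G,A,B]
After op 5 (replace(4, 'j')): offset=2, physical=[A,B,C,F,E,D,j], logical=[C,F,E,D,j,A,B]
After op 6 (swap(0, 6)): offset=2, physical=[A,C,B,F,E,D,j], logical=[B,F,E,D,j,A,C]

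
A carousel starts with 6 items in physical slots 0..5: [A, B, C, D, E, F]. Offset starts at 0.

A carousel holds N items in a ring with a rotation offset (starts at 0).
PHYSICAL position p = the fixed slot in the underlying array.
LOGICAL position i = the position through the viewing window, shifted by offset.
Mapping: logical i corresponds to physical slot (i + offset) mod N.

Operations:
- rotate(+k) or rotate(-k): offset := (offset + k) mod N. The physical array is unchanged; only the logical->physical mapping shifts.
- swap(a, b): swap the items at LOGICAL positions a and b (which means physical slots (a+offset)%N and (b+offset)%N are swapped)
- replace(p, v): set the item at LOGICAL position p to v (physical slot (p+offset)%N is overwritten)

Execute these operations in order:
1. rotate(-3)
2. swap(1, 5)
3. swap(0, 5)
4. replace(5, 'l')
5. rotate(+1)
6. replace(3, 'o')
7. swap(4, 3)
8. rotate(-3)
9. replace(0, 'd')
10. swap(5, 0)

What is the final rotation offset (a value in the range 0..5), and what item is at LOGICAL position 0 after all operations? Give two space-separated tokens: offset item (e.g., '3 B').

Answer: 1 A

Derivation:
After op 1 (rotate(-3)): offset=3, physical=[A,B,C,D,E,F], logical=[D,E,F,A,B,C]
After op 2 (swap(1, 5)): offset=3, physical=[A,B,E,D,C,F], logical=[D,C,F,A,B,E]
After op 3 (swap(0, 5)): offset=3, physical=[A,B,D,E,C,F], logical=[E,C,F,A,B,D]
After op 4 (replace(5, 'l')): offset=3, physical=[A,B,l,E,C,F], logical=[E,C,F,A,B,l]
After op 5 (rotate(+1)): offset=4, physical=[A,B,l,E,C,F], logical=[C,F,A,B,l,E]
After op 6 (replace(3, 'o')): offset=4, physical=[A,o,l,E,C,F], logical=[C,F,A,o,l,E]
After op 7 (swap(4, 3)): offset=4, physical=[A,l,o,E,C,F], logical=[C,F,A,l,o,E]
After op 8 (rotate(-3)): offset=1, physical=[A,l,o,E,C,F], logical=[l,o,E,C,F,A]
After op 9 (replace(0, 'd')): offset=1, physical=[A,d,o,E,C,F], logical=[d,o,E,C,F,A]
After op 10 (swap(5, 0)): offset=1, physical=[d,A,o,E,C,F], logical=[A,o,E,C,F,d]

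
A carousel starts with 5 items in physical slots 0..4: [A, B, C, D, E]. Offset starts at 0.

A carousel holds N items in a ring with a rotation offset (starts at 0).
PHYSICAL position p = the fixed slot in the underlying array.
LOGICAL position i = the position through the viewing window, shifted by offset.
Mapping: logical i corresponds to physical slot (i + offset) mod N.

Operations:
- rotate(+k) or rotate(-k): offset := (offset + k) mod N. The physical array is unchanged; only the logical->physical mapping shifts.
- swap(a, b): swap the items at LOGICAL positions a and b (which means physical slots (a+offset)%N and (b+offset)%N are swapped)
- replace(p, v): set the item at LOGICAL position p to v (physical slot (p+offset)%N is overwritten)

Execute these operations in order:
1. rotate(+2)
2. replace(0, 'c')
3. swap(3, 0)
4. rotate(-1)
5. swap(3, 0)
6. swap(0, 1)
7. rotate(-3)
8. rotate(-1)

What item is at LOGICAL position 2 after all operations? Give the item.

Answer: B

Derivation:
After op 1 (rotate(+2)): offset=2, physical=[A,B,C,D,E], logical=[C,D,E,A,B]
After op 2 (replace(0, 'c')): offset=2, physical=[A,B,c,D,E], logical=[c,D,E,A,B]
After op 3 (swap(3, 0)): offset=2, physical=[c,B,A,D,E], logical=[A,D,E,c,B]
After op 4 (rotate(-1)): offset=1, physical=[c,B,A,D,E], logical=[B,A,D,E,c]
After op 5 (swap(3, 0)): offset=1, physical=[c,E,A,D,B], logical=[E,A,D,B,c]
After op 6 (swap(0, 1)): offset=1, physical=[c,A,E,D,B], logical=[A,E,D,B,c]
After op 7 (rotate(-3)): offset=3, physical=[c,A,E,D,B], logical=[D,B,c,A,E]
After op 8 (rotate(-1)): offset=2, physical=[c,A,E,D,B], logical=[E,D,B,c,A]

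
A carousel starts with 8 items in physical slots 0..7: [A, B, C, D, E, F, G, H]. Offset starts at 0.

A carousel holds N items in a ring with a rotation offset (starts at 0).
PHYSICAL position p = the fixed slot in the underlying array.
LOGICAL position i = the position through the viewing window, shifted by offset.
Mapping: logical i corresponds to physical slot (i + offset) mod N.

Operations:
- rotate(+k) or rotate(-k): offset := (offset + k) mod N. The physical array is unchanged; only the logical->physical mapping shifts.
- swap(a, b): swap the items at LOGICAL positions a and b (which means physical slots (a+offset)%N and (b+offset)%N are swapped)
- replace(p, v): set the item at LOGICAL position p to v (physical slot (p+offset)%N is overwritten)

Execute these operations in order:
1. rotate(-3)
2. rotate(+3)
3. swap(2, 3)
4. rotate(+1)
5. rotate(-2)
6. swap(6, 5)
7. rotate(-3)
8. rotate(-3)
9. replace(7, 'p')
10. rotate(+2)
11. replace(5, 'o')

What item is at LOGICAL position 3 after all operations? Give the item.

After op 1 (rotate(-3)): offset=5, physical=[A,B,C,D,E,F,G,H], logical=[F,G,H,A,B,C,D,E]
After op 2 (rotate(+3)): offset=0, physical=[A,B,C,D,E,F,G,H], logical=[A,B,C,D,E,F,G,H]
After op 3 (swap(2, 3)): offset=0, physical=[A,B,D,C,E,F,G,H], logical=[A,B,D,C,E,F,G,H]
After op 4 (rotate(+1)): offset=1, physical=[A,B,D,C,E,F,G,H], logical=[B,D,C,E,F,G,H,A]
After op 5 (rotate(-2)): offset=7, physical=[A,B,D,C,E,F,G,H], logical=[H,A,B,D,C,E,F,G]
After op 6 (swap(6, 5)): offset=7, physical=[A,B,D,C,F,E,G,H], logical=[H,A,B,D,C,F,E,G]
After op 7 (rotate(-3)): offset=4, physical=[A,B,D,C,F,E,G,H], logical=[F,E,G,H,A,B,D,C]
After op 8 (rotate(-3)): offset=1, physical=[A,B,D,C,F,E,G,H], logical=[B,D,C,F,E,G,H,A]
After op 9 (replace(7, 'p')): offset=1, physical=[p,B,D,C,F,E,G,H], logical=[B,D,C,F,E,G,H,p]
After op 10 (rotate(+2)): offset=3, physical=[p,B,D,C,F,E,G,H], logical=[C,F,E,G,H,p,B,D]
After op 11 (replace(5, 'o')): offset=3, physical=[o,B,D,C,F,E,G,H], logical=[C,F,E,G,H,o,B,D]

Answer: G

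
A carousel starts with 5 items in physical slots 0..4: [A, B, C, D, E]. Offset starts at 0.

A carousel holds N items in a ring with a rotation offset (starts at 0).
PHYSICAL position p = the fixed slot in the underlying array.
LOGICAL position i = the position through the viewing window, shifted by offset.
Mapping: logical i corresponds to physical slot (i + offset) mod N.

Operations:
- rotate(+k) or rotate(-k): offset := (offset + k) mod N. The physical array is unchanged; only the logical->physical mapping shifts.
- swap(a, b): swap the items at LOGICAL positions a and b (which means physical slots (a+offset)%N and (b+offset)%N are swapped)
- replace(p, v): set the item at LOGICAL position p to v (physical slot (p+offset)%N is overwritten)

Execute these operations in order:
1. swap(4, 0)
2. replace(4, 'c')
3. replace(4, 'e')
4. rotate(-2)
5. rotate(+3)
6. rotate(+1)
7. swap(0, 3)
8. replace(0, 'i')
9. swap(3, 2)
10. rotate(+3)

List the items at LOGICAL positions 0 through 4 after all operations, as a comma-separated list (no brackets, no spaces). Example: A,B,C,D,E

Answer: e,B,i,D,C

Derivation:
After op 1 (swap(4, 0)): offset=0, physical=[E,B,C,D,A], logical=[E,B,C,D,A]
After op 2 (replace(4, 'c')): offset=0, physical=[E,B,C,D,c], logical=[E,B,C,D,c]
After op 3 (replace(4, 'e')): offset=0, physical=[E,B,C,D,e], logical=[E,B,C,D,e]
After op 4 (rotate(-2)): offset=3, physical=[E,B,C,D,e], logical=[D,e,E,B,C]
After op 5 (rotate(+3)): offset=1, physical=[E,B,C,D,e], logical=[B,C,D,e,E]
After op 6 (rotate(+1)): offset=2, physical=[E,B,C,D,e], logical=[C,D,e,E,B]
After op 7 (swap(0, 3)): offset=2, physical=[C,B,E,D,e], logical=[E,D,e,C,B]
After op 8 (replace(0, 'i')): offset=2, physical=[C,B,i,D,e], logical=[i,D,e,C,B]
After op 9 (swap(3, 2)): offset=2, physical=[e,B,i,D,C], logical=[i,D,C,e,B]
After op 10 (rotate(+3)): offset=0, physical=[e,B,i,D,C], logical=[e,B,i,D,C]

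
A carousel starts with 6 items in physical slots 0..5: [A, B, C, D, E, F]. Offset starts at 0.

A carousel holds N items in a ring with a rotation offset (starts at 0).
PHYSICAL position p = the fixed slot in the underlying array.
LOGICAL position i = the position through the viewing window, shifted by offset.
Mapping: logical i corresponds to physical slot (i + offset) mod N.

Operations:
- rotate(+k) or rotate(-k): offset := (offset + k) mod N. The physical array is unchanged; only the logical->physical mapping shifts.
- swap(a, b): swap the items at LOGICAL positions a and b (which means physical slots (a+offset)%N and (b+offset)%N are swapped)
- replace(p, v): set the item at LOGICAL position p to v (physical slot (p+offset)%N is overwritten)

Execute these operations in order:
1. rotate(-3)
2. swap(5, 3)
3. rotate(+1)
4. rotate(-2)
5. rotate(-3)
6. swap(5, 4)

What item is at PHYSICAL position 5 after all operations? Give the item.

Answer: F

Derivation:
After op 1 (rotate(-3)): offset=3, physical=[A,B,C,D,E,F], logical=[D,E,F,A,B,C]
After op 2 (swap(5, 3)): offset=3, physical=[C,B,A,D,E,F], logical=[D,E,F,C,B,A]
After op 3 (rotate(+1)): offset=4, physical=[C,B,A,D,E,F], logical=[E,F,C,B,A,D]
After op 4 (rotate(-2)): offset=2, physical=[C,B,A,D,E,F], logical=[A,D,E,F,C,B]
After op 5 (rotate(-3)): offset=5, physical=[C,B,A,D,E,F], logical=[F,C,B,A,D,E]
After op 6 (swap(5, 4)): offset=5, physical=[C,B,A,E,D,F], logical=[F,C,B,A,E,D]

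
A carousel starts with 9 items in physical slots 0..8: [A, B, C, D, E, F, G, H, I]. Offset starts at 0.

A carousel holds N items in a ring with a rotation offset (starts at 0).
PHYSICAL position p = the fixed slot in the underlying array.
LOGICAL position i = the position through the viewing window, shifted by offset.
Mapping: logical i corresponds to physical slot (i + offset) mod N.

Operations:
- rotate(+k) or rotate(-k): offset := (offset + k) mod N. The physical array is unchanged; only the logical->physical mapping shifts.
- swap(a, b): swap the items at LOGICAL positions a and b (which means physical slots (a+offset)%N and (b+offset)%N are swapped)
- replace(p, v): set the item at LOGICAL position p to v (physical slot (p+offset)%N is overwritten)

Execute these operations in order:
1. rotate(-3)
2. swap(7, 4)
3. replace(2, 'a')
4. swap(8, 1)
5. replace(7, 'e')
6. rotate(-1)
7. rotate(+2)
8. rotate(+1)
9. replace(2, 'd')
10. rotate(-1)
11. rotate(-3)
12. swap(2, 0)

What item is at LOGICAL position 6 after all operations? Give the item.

Answer: d

Derivation:
After op 1 (rotate(-3)): offset=6, physical=[A,B,C,D,E,F,G,H,I], logical=[G,H,I,A,B,C,D,E,F]
After op 2 (swap(7, 4)): offset=6, physical=[A,E,C,D,B,F,G,H,I], logical=[G,H,I,A,E,C,D,B,F]
After op 3 (replace(2, 'a')): offset=6, physical=[A,E,C,D,B,F,G,H,a], logical=[G,H,a,A,E,C,D,B,F]
After op 4 (swap(8, 1)): offset=6, physical=[A,E,C,D,B,H,G,F,a], logical=[G,F,a,A,E,C,D,B,H]
After op 5 (replace(7, 'e')): offset=6, physical=[A,E,C,D,e,H,G,F,a], logical=[G,F,a,A,E,C,D,e,H]
After op 6 (rotate(-1)): offset=5, physical=[A,E,C,D,e,H,G,F,a], logical=[H,G,F,a,A,E,C,D,e]
After op 7 (rotate(+2)): offset=7, physical=[A,E,C,D,e,H,G,F,a], logical=[F,a,A,E,C,D,e,H,G]
After op 8 (rotate(+1)): offset=8, physical=[A,E,C,D,e,H,G,F,a], logical=[a,A,E,C,D,e,H,G,F]
After op 9 (replace(2, 'd')): offset=8, physical=[A,d,C,D,e,H,G,F,a], logical=[a,A,d,C,D,e,H,G,F]
After op 10 (rotate(-1)): offset=7, physical=[A,d,C,D,e,H,G,F,a], logical=[F,a,A,d,C,D,e,H,G]
After op 11 (rotate(-3)): offset=4, physical=[A,d,C,D,e,H,G,F,a], logical=[e,H,G,F,a,A,d,C,D]
After op 12 (swap(2, 0)): offset=4, physical=[A,d,C,D,G,H,e,F,a], logical=[G,H,e,F,a,A,d,C,D]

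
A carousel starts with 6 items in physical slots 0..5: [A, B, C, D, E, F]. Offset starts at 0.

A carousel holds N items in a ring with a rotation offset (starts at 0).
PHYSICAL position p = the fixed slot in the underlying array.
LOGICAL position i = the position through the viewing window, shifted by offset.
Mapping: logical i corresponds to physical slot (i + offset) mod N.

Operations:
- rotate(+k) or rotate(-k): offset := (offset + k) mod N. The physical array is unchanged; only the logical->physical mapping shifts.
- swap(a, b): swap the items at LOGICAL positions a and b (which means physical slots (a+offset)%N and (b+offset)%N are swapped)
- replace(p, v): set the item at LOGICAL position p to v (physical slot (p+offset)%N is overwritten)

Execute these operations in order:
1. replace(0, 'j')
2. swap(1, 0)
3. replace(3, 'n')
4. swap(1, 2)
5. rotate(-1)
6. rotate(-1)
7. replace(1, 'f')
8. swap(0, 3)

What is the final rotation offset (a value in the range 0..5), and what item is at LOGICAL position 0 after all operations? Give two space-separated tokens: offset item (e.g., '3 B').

After op 1 (replace(0, 'j')): offset=0, physical=[j,B,C,D,E,F], logical=[j,B,C,D,E,F]
After op 2 (swap(1, 0)): offset=0, physical=[B,j,C,D,E,F], logical=[B,j,C,D,E,F]
After op 3 (replace(3, 'n')): offset=0, physical=[B,j,C,n,E,F], logical=[B,j,C,n,E,F]
After op 4 (swap(1, 2)): offset=0, physical=[B,C,j,n,E,F], logical=[B,C,j,n,E,F]
After op 5 (rotate(-1)): offset=5, physical=[B,C,j,n,E,F], logical=[F,B,C,j,n,E]
After op 6 (rotate(-1)): offset=4, physical=[B,C,j,n,E,F], logical=[E,F,B,C,j,n]
After op 7 (replace(1, 'f')): offset=4, physical=[B,C,j,n,E,f], logical=[E,f,B,C,j,n]
After op 8 (swap(0, 3)): offset=4, physical=[B,E,j,n,C,f], logical=[C,f,B,E,j,n]

Answer: 4 C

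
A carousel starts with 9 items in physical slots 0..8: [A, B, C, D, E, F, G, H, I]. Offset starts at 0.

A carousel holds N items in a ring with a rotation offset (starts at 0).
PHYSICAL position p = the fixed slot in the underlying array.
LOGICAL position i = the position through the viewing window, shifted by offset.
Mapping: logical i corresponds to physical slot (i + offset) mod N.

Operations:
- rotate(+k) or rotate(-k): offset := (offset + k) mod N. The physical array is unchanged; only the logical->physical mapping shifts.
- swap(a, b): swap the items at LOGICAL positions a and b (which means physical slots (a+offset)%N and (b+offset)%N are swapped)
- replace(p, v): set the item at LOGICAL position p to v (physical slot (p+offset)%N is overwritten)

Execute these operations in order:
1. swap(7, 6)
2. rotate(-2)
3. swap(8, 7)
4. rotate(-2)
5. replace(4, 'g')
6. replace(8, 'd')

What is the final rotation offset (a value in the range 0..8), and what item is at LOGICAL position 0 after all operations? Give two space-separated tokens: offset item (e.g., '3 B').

After op 1 (swap(7, 6)): offset=0, physical=[A,B,C,D,E,F,H,G,I], logical=[A,B,C,D,E,F,H,G,I]
After op 2 (rotate(-2)): offset=7, physical=[A,B,C,D,E,F,H,G,I], logical=[G,I,A,B,C,D,E,F,H]
After op 3 (swap(8, 7)): offset=7, physical=[A,B,C,D,E,H,F,G,I], logical=[G,I,A,B,C,D,E,H,F]
After op 4 (rotate(-2)): offset=5, physical=[A,B,C,D,E,H,F,G,I], logical=[H,F,G,I,A,B,C,D,E]
After op 5 (replace(4, 'g')): offset=5, physical=[g,B,C,D,E,H,F,G,I], logical=[H,F,G,I,g,B,C,D,E]
After op 6 (replace(8, 'd')): offset=5, physical=[g,B,C,D,d,H,F,G,I], logical=[H,F,G,I,g,B,C,D,d]

Answer: 5 H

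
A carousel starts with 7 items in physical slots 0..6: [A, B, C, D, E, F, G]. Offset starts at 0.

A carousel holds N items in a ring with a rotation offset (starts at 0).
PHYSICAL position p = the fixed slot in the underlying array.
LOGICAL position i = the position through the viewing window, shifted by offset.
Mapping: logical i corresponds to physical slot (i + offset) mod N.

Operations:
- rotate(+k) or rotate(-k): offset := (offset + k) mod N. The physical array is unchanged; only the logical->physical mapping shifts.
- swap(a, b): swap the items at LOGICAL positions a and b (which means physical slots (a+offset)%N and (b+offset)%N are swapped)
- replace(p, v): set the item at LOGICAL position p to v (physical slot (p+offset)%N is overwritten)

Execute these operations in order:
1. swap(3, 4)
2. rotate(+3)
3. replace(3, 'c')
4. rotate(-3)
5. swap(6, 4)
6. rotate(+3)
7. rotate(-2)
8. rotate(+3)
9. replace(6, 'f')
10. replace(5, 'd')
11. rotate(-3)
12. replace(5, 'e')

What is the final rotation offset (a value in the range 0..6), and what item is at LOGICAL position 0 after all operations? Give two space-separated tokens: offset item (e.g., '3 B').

After op 1 (swap(3, 4)): offset=0, physical=[A,B,C,E,D,F,G], logical=[A,B,C,E,D,F,G]
After op 2 (rotate(+3)): offset=3, physical=[A,B,C,E,D,F,G], logical=[E,D,F,G,A,B,C]
After op 3 (replace(3, 'c')): offset=3, physical=[A,B,C,E,D,F,c], logical=[E,D,F,c,A,B,C]
After op 4 (rotate(-3)): offset=0, physical=[A,B,C,E,D,F,c], logical=[A,B,C,E,D,F,c]
After op 5 (swap(6, 4)): offset=0, physical=[A,B,C,E,c,F,D], logical=[A,B,C,E,c,F,D]
After op 6 (rotate(+3)): offset=3, physical=[A,B,C,E,c,F,D], logical=[E,c,F,D,A,B,C]
After op 7 (rotate(-2)): offset=1, physical=[A,B,C,E,c,F,D], logical=[B,C,E,c,F,D,A]
After op 8 (rotate(+3)): offset=4, physical=[A,B,C,E,c,F,D], logical=[c,F,D,A,B,C,E]
After op 9 (replace(6, 'f')): offset=4, physical=[A,B,C,f,c,F,D], logical=[c,F,D,A,B,C,f]
After op 10 (replace(5, 'd')): offset=4, physical=[A,B,d,f,c,F,D], logical=[c,F,D,A,B,d,f]
After op 11 (rotate(-3)): offset=1, physical=[A,B,d,f,c,F,D], logical=[B,d,f,c,F,D,A]
After op 12 (replace(5, 'e')): offset=1, physical=[A,B,d,f,c,F,e], logical=[B,d,f,c,F,e,A]

Answer: 1 B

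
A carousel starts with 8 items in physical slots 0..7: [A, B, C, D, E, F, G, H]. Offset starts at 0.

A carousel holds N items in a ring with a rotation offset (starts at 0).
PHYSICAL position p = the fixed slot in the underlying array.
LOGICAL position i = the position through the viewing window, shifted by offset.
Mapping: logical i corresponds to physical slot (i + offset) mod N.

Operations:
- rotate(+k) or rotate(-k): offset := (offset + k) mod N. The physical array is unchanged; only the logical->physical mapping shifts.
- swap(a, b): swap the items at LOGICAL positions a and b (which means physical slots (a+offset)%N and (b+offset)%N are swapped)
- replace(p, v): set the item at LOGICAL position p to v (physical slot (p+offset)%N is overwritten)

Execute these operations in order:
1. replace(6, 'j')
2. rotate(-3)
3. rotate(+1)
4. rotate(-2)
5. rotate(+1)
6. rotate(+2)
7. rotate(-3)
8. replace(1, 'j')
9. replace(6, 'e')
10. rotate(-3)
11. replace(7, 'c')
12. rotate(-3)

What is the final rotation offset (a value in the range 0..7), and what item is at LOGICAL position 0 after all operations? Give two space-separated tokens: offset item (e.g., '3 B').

Answer: 6 j

Derivation:
After op 1 (replace(6, 'j')): offset=0, physical=[A,B,C,D,E,F,j,H], logical=[A,B,C,D,E,F,j,H]
After op 2 (rotate(-3)): offset=5, physical=[A,B,C,D,E,F,j,H], logical=[F,j,H,A,B,C,D,E]
After op 3 (rotate(+1)): offset=6, physical=[A,B,C,D,E,F,j,H], logical=[j,H,A,B,C,D,E,F]
After op 4 (rotate(-2)): offset=4, physical=[A,B,C,D,E,F,j,H], logical=[E,F,j,H,A,B,C,D]
After op 5 (rotate(+1)): offset=5, physical=[A,B,C,D,E,F,j,H], logical=[F,j,H,A,B,C,D,E]
After op 6 (rotate(+2)): offset=7, physical=[A,B,C,D,E,F,j,H], logical=[H,A,B,C,D,E,F,j]
After op 7 (rotate(-3)): offset=4, physical=[A,B,C,D,E,F,j,H], logical=[E,F,j,H,A,B,C,D]
After op 8 (replace(1, 'j')): offset=4, physical=[A,B,C,D,E,j,j,H], logical=[E,j,j,H,A,B,C,D]
After op 9 (replace(6, 'e')): offset=4, physical=[A,B,e,D,E,j,j,H], logical=[E,j,j,H,A,B,e,D]
After op 10 (rotate(-3)): offset=1, physical=[A,B,e,D,E,j,j,H], logical=[B,e,D,E,j,j,H,A]
After op 11 (replace(7, 'c')): offset=1, physical=[c,B,e,D,E,j,j,H], logical=[B,e,D,E,j,j,H,c]
After op 12 (rotate(-3)): offset=6, physical=[c,B,e,D,E,j,j,H], logical=[j,H,c,B,e,D,E,j]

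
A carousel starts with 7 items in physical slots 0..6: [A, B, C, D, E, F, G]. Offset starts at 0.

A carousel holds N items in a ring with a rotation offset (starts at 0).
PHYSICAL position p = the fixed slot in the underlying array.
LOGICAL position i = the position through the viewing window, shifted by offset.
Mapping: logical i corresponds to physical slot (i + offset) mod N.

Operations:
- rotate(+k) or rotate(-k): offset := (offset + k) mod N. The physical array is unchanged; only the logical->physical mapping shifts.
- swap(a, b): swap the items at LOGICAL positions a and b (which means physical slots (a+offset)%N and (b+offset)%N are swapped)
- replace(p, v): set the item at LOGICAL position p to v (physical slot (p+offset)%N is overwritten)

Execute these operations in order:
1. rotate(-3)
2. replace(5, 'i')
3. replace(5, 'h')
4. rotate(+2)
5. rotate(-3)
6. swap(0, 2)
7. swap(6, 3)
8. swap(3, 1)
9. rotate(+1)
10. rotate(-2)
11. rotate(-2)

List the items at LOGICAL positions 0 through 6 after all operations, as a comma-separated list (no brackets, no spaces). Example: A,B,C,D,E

After op 1 (rotate(-3)): offset=4, physical=[A,B,C,D,E,F,G], logical=[E,F,G,A,B,C,D]
After op 2 (replace(5, 'i')): offset=4, physical=[A,B,i,D,E,F,G], logical=[E,F,G,A,B,i,D]
After op 3 (replace(5, 'h')): offset=4, physical=[A,B,h,D,E,F,G], logical=[E,F,G,A,B,h,D]
After op 4 (rotate(+2)): offset=6, physical=[A,B,h,D,E,F,G], logical=[G,A,B,h,D,E,F]
After op 5 (rotate(-3)): offset=3, physical=[A,B,h,D,E,F,G], logical=[D,E,F,G,A,B,h]
After op 6 (swap(0, 2)): offset=3, physical=[A,B,h,F,E,D,G], logical=[F,E,D,G,A,B,h]
After op 7 (swap(6, 3)): offset=3, physical=[A,B,G,F,E,D,h], logical=[F,E,D,h,A,B,G]
After op 8 (swap(3, 1)): offset=3, physical=[A,B,G,F,h,D,E], logical=[F,h,D,E,A,B,G]
After op 9 (rotate(+1)): offset=4, physical=[A,B,G,F,h,D,E], logical=[h,D,E,A,B,G,F]
After op 10 (rotate(-2)): offset=2, physical=[A,B,G,F,h,D,E], logical=[G,F,h,D,E,A,B]
After op 11 (rotate(-2)): offset=0, physical=[A,B,G,F,h,D,E], logical=[A,B,G,F,h,D,E]

Answer: A,B,G,F,h,D,E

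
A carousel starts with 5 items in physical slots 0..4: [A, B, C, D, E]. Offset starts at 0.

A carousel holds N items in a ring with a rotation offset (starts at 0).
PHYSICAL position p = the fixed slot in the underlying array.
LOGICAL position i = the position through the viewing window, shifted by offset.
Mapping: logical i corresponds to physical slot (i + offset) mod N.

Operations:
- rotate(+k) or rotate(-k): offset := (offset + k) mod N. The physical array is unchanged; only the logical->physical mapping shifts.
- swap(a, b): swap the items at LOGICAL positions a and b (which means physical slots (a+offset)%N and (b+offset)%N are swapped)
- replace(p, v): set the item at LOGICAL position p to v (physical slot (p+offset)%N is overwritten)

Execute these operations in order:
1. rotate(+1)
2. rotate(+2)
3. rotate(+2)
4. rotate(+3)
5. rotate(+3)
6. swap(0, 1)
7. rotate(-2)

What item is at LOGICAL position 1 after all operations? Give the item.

After op 1 (rotate(+1)): offset=1, physical=[A,B,C,D,E], logical=[B,C,D,E,A]
After op 2 (rotate(+2)): offset=3, physical=[A,B,C,D,E], logical=[D,E,A,B,C]
After op 3 (rotate(+2)): offset=0, physical=[A,B,C,D,E], logical=[A,B,C,D,E]
After op 4 (rotate(+3)): offset=3, physical=[A,B,C,D,E], logical=[D,E,A,B,C]
After op 5 (rotate(+3)): offset=1, physical=[A,B,C,D,E], logical=[B,C,D,E,A]
After op 6 (swap(0, 1)): offset=1, physical=[A,C,B,D,E], logical=[C,B,D,E,A]
After op 7 (rotate(-2)): offset=4, physical=[A,C,B,D,E], logical=[E,A,C,B,D]

Answer: A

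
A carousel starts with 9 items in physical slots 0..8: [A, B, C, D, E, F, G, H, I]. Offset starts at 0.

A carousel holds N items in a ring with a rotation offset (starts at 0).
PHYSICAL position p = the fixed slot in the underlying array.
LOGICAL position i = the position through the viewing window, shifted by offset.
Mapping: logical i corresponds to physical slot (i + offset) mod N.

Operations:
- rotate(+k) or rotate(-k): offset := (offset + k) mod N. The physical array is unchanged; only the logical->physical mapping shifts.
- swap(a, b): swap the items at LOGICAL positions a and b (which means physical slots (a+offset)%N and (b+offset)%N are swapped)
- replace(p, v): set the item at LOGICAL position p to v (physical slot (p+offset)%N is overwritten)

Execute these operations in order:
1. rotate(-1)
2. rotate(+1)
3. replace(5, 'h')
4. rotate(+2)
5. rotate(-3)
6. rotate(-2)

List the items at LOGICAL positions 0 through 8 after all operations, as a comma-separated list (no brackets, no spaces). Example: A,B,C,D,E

Answer: G,H,I,A,B,C,D,E,h

Derivation:
After op 1 (rotate(-1)): offset=8, physical=[A,B,C,D,E,F,G,H,I], logical=[I,A,B,C,D,E,F,G,H]
After op 2 (rotate(+1)): offset=0, physical=[A,B,C,D,E,F,G,H,I], logical=[A,B,C,D,E,F,G,H,I]
After op 3 (replace(5, 'h')): offset=0, physical=[A,B,C,D,E,h,G,H,I], logical=[A,B,C,D,E,h,G,H,I]
After op 4 (rotate(+2)): offset=2, physical=[A,B,C,D,E,h,G,H,I], logical=[C,D,E,h,G,H,I,A,B]
After op 5 (rotate(-3)): offset=8, physical=[A,B,C,D,E,h,G,H,I], logical=[I,A,B,C,D,E,h,G,H]
After op 6 (rotate(-2)): offset=6, physical=[A,B,C,D,E,h,G,H,I], logical=[G,H,I,A,B,C,D,E,h]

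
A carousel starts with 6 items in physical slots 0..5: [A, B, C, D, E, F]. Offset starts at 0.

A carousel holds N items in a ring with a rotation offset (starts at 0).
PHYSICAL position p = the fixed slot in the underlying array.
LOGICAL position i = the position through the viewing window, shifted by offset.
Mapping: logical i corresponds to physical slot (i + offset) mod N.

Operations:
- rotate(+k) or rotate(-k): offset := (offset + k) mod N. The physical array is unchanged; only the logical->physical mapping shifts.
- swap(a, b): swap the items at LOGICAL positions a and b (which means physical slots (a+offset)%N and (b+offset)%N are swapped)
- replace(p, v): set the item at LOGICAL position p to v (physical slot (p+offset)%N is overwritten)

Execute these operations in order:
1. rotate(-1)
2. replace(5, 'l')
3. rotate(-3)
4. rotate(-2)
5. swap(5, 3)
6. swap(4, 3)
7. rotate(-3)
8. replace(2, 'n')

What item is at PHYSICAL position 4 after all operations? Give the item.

Answer: F

Derivation:
After op 1 (rotate(-1)): offset=5, physical=[A,B,C,D,E,F], logical=[F,A,B,C,D,E]
After op 2 (replace(5, 'l')): offset=5, physical=[A,B,C,D,l,F], logical=[F,A,B,C,D,l]
After op 3 (rotate(-3)): offset=2, physical=[A,B,C,D,l,F], logical=[C,D,l,F,A,B]
After op 4 (rotate(-2)): offset=0, physical=[A,B,C,D,l,F], logical=[A,B,C,D,l,F]
After op 5 (swap(5, 3)): offset=0, physical=[A,B,C,F,l,D], logical=[A,B,C,F,l,D]
After op 6 (swap(4, 3)): offset=0, physical=[A,B,C,l,F,D], logical=[A,B,C,l,F,D]
After op 7 (rotate(-3)): offset=3, physical=[A,B,C,l,F,D], logical=[l,F,D,A,B,C]
After op 8 (replace(2, 'n')): offset=3, physical=[A,B,C,l,F,n], logical=[l,F,n,A,B,C]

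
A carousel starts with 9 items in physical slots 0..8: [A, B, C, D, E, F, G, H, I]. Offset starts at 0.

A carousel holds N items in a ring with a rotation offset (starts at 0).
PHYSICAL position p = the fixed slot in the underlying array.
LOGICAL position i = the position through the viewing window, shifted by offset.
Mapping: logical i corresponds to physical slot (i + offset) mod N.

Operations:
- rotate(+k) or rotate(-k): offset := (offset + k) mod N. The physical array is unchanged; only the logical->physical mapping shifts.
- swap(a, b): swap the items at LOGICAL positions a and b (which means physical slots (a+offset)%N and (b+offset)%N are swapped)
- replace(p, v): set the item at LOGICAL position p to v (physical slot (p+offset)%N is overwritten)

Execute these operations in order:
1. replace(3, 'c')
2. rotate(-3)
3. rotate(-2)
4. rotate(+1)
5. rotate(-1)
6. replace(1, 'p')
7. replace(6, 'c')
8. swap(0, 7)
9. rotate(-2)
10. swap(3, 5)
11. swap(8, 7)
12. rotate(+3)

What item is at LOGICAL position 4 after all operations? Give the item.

Answer: c

Derivation:
After op 1 (replace(3, 'c')): offset=0, physical=[A,B,C,c,E,F,G,H,I], logical=[A,B,C,c,E,F,G,H,I]
After op 2 (rotate(-3)): offset=6, physical=[A,B,C,c,E,F,G,H,I], logical=[G,H,I,A,B,C,c,E,F]
After op 3 (rotate(-2)): offset=4, physical=[A,B,C,c,E,F,G,H,I], logical=[E,F,G,H,I,A,B,C,c]
After op 4 (rotate(+1)): offset=5, physical=[A,B,C,c,E,F,G,H,I], logical=[F,G,H,I,A,B,C,c,E]
After op 5 (rotate(-1)): offset=4, physical=[A,B,C,c,E,F,G,H,I], logical=[E,F,G,H,I,A,B,C,c]
After op 6 (replace(1, 'p')): offset=4, physical=[A,B,C,c,E,p,G,H,I], logical=[E,p,G,H,I,A,B,C,c]
After op 7 (replace(6, 'c')): offset=4, physical=[A,c,C,c,E,p,G,H,I], logical=[E,p,G,H,I,A,c,C,c]
After op 8 (swap(0, 7)): offset=4, physical=[A,c,E,c,C,p,G,H,I], logical=[C,p,G,H,I,A,c,E,c]
After op 9 (rotate(-2)): offset=2, physical=[A,c,E,c,C,p,G,H,I], logical=[E,c,C,p,G,H,I,A,c]
After op 10 (swap(3, 5)): offset=2, physical=[A,c,E,c,C,H,G,p,I], logical=[E,c,C,H,G,p,I,A,c]
After op 11 (swap(8, 7)): offset=2, physical=[c,A,E,c,C,H,G,p,I], logical=[E,c,C,H,G,p,I,c,A]
After op 12 (rotate(+3)): offset=5, physical=[c,A,E,c,C,H,G,p,I], logical=[H,G,p,I,c,A,E,c,C]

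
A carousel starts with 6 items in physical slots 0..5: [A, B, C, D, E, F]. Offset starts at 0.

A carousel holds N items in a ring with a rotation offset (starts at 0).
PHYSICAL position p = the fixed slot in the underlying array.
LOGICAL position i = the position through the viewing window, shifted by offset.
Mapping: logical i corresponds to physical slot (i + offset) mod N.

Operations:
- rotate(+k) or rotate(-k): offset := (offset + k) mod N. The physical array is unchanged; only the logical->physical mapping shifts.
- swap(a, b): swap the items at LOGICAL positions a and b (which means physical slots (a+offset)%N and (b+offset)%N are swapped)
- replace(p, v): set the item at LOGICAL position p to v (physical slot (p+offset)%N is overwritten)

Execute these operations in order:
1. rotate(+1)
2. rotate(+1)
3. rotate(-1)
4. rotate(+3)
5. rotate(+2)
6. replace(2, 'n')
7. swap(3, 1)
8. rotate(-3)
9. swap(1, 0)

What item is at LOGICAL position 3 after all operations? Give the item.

After op 1 (rotate(+1)): offset=1, physical=[A,B,C,D,E,F], logical=[B,C,D,E,F,A]
After op 2 (rotate(+1)): offset=2, physical=[A,B,C,D,E,F], logical=[C,D,E,F,A,B]
After op 3 (rotate(-1)): offset=1, physical=[A,B,C,D,E,F], logical=[B,C,D,E,F,A]
After op 4 (rotate(+3)): offset=4, physical=[A,B,C,D,E,F], logical=[E,F,A,B,C,D]
After op 5 (rotate(+2)): offset=0, physical=[A,B,C,D,E,F], logical=[A,B,C,D,E,F]
After op 6 (replace(2, 'n')): offset=0, physical=[A,B,n,D,E,F], logical=[A,B,n,D,E,F]
After op 7 (swap(3, 1)): offset=0, physical=[A,D,n,B,E,F], logical=[A,D,n,B,E,F]
After op 8 (rotate(-3)): offset=3, physical=[A,D,n,B,E,F], logical=[B,E,F,A,D,n]
After op 9 (swap(1, 0)): offset=3, physical=[A,D,n,E,B,F], logical=[E,B,F,A,D,n]

Answer: A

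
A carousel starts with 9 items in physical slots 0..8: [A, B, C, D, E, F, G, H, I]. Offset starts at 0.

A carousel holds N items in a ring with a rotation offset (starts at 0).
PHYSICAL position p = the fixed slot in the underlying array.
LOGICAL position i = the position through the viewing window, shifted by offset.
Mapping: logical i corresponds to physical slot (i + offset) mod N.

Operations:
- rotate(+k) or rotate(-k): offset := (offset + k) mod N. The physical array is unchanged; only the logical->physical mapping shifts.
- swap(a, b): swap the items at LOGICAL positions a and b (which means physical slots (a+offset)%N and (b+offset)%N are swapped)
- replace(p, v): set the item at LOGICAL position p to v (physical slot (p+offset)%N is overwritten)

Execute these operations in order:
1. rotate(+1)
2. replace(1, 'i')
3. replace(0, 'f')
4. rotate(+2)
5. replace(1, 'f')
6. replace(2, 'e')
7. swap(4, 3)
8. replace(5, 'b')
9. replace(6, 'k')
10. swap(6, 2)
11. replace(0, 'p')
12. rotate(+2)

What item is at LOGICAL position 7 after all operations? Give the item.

Answer: p

Derivation:
After op 1 (rotate(+1)): offset=1, physical=[A,B,C,D,E,F,G,H,I], logical=[B,C,D,E,F,G,H,I,A]
After op 2 (replace(1, 'i')): offset=1, physical=[A,B,i,D,E,F,G,H,I], logical=[B,i,D,E,F,G,H,I,A]
After op 3 (replace(0, 'f')): offset=1, physical=[A,f,i,D,E,F,G,H,I], logical=[f,i,D,E,F,G,H,I,A]
After op 4 (rotate(+2)): offset=3, physical=[A,f,i,D,E,F,G,H,I], logical=[D,E,F,G,H,I,A,f,i]
After op 5 (replace(1, 'f')): offset=3, physical=[A,f,i,D,f,F,G,H,I], logical=[D,f,F,G,H,I,A,f,i]
After op 6 (replace(2, 'e')): offset=3, physical=[A,f,i,D,f,e,G,H,I], logical=[D,f,e,G,H,I,A,f,i]
After op 7 (swap(4, 3)): offset=3, physical=[A,f,i,D,f,e,H,G,I], logical=[D,f,e,H,G,I,A,f,i]
After op 8 (replace(5, 'b')): offset=3, physical=[A,f,i,D,f,e,H,G,b], logical=[D,f,e,H,G,b,A,f,i]
After op 9 (replace(6, 'k')): offset=3, physical=[k,f,i,D,f,e,H,G,b], logical=[D,f,e,H,G,b,k,f,i]
After op 10 (swap(6, 2)): offset=3, physical=[e,f,i,D,f,k,H,G,b], logical=[D,f,k,H,G,b,e,f,i]
After op 11 (replace(0, 'p')): offset=3, physical=[e,f,i,p,f,k,H,G,b], logical=[p,f,k,H,G,b,e,f,i]
After op 12 (rotate(+2)): offset=5, physical=[e,f,i,p,f,k,H,G,b], logical=[k,H,G,b,e,f,i,p,f]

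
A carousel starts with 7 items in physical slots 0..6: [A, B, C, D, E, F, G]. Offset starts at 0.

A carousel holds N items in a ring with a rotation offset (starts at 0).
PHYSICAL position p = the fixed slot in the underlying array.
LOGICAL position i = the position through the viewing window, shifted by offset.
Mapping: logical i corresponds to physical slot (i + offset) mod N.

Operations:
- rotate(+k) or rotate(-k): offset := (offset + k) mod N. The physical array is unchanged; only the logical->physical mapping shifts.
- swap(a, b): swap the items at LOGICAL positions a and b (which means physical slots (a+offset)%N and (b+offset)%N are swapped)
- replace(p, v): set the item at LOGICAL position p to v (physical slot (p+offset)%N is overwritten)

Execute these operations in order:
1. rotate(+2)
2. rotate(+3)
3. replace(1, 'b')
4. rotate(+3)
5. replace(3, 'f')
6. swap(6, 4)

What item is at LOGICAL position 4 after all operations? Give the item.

Answer: A

Derivation:
After op 1 (rotate(+2)): offset=2, physical=[A,B,C,D,E,F,G], logical=[C,D,E,F,G,A,B]
After op 2 (rotate(+3)): offset=5, physical=[A,B,C,D,E,F,G], logical=[F,G,A,B,C,D,E]
After op 3 (replace(1, 'b')): offset=5, physical=[A,B,C,D,E,F,b], logical=[F,b,A,B,C,D,E]
After op 4 (rotate(+3)): offset=1, physical=[A,B,C,D,E,F,b], logical=[B,C,D,E,F,b,A]
After op 5 (replace(3, 'f')): offset=1, physical=[A,B,C,D,f,F,b], logical=[B,C,D,f,F,b,A]
After op 6 (swap(6, 4)): offset=1, physical=[F,B,C,D,f,A,b], logical=[B,C,D,f,A,b,F]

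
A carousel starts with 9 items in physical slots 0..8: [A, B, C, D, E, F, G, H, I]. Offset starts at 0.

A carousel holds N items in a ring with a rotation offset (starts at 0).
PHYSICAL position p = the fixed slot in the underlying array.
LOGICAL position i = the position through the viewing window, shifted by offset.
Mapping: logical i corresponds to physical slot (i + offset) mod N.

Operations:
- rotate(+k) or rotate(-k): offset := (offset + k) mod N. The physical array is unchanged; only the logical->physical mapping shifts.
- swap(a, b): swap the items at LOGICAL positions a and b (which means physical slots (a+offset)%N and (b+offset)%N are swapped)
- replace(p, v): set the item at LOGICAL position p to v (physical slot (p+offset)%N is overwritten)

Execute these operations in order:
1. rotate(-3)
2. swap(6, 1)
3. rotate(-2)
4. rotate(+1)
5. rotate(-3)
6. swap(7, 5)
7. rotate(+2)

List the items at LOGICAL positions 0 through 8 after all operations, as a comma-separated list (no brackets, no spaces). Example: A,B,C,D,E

After op 1 (rotate(-3)): offset=6, physical=[A,B,C,D,E,F,G,H,I], logical=[G,H,I,A,B,C,D,E,F]
After op 2 (swap(6, 1)): offset=6, physical=[A,B,C,H,E,F,G,D,I], logical=[G,D,I,A,B,C,H,E,F]
After op 3 (rotate(-2)): offset=4, physical=[A,B,C,H,E,F,G,D,I], logical=[E,F,G,D,I,A,B,C,H]
After op 4 (rotate(+1)): offset=5, physical=[A,B,C,H,E,F,G,D,I], logical=[F,G,D,I,A,B,C,H,E]
After op 5 (rotate(-3)): offset=2, physical=[A,B,C,H,E,F,G,D,I], logical=[C,H,E,F,G,D,I,A,B]
After op 6 (swap(7, 5)): offset=2, physical=[D,B,C,H,E,F,G,A,I], logical=[C,H,E,F,G,A,I,D,B]
After op 7 (rotate(+2)): offset=4, physical=[D,B,C,H,E,F,G,A,I], logical=[E,F,G,A,I,D,B,C,H]

Answer: E,F,G,A,I,D,B,C,H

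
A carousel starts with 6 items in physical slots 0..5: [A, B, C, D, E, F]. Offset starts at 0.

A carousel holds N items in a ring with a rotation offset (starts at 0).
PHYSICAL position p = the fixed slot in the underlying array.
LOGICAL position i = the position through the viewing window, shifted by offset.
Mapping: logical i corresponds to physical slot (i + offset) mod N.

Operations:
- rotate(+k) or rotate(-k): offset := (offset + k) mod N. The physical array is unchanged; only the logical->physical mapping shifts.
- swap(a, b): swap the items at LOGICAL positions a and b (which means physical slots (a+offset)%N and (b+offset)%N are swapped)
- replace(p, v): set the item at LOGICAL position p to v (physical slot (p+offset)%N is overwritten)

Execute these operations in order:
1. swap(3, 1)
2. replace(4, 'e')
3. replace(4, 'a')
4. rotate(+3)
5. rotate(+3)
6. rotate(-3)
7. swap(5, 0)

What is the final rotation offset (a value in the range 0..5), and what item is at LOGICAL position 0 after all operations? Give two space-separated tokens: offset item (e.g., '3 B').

After op 1 (swap(3, 1)): offset=0, physical=[A,D,C,B,E,F], logical=[A,D,C,B,E,F]
After op 2 (replace(4, 'e')): offset=0, physical=[A,D,C,B,e,F], logical=[A,D,C,B,e,F]
After op 3 (replace(4, 'a')): offset=0, physical=[A,D,C,B,a,F], logical=[A,D,C,B,a,F]
After op 4 (rotate(+3)): offset=3, physical=[A,D,C,B,a,F], logical=[B,a,F,A,D,C]
After op 5 (rotate(+3)): offset=0, physical=[A,D,C,B,a,F], logical=[A,D,C,B,a,F]
After op 6 (rotate(-3)): offset=3, physical=[A,D,C,B,a,F], logical=[B,a,F,A,D,C]
After op 7 (swap(5, 0)): offset=3, physical=[A,D,B,C,a,F], logical=[C,a,F,A,D,B]

Answer: 3 C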